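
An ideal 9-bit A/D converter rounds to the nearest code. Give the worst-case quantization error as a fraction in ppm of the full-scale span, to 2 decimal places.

976.56 ppm

Rounding → worst-case error = ½ LSB = V_FS/2^10, so 1e+06/1024 = 976.562 ppm of full scale.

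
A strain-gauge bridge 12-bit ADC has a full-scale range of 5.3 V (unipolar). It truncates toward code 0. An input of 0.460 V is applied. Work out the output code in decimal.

code 355

LSB = 5.3 V / 4096 = 1.294 mV.
(V_in − V_low)/LSB = (0.460 − 0) / 0.00129395 = 355.502.
⌊·⌋(355.502) = 355.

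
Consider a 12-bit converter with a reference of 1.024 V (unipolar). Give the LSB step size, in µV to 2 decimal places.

250.00 µV

Full-scale span = 1.024 V.
LSB = 1.024 / 2^12 = 1.024 / 4096 = 0.00025 V = 250.00 µV.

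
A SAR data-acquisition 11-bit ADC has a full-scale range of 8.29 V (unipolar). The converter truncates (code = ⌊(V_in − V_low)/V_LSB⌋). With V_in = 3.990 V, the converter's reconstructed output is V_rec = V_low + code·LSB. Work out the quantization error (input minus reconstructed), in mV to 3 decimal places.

2.866 mV

LSB = 8.29/2^11 = 4.048 mV.
Scaled input = 985.7081 LSBs, so code = 985.
Reconstructed: 3.9871338 V.
V_in − V_rec = 0.00286621 V = 2.866 mV.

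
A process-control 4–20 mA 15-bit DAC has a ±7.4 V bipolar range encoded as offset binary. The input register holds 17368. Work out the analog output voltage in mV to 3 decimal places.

444.434 mV

LSB = 14.8 V / 2^15 = 451.66 µV.
V_out = (−7.4) + 17368 × 0.00045166 V = 0.444434 V.
= 444.434 mV.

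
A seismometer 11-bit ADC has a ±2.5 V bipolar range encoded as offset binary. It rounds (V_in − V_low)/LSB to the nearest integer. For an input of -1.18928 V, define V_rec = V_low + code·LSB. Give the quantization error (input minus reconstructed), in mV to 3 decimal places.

One LSB is 5 V / 2048 = 2.441 mV.
(-1.18928 − (−2.5))/0.00244141 = 536.8709; round gives code 537.
V_rec = (−2.5) + 537·0.00244141 = -1.1889648 V.
Difference: -0.000315156 V → -0.315 mV.

-0.315 mV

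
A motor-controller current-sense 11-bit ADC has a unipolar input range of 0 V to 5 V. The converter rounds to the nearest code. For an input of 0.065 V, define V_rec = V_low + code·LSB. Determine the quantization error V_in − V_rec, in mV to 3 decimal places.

Step size: 5 V ÷ 2^11 = 2.441 mV.
(0.065 − 0)/0.00244141 = 26.6240; round gives code 27.
Code 27 maps back to 0 + 27×0.00244141 V = 0.065917969 V.
Error = 0.065 − 0.065917969 = -0.000917969 V = -0.918 mV.

-0.918 mV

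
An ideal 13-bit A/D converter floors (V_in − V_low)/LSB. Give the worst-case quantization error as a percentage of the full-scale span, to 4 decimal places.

0.0122 %

Truncating → worst-case error = 1 LSB = V_FS/2^13, so 100/8192 = 0.012207 % of full scale.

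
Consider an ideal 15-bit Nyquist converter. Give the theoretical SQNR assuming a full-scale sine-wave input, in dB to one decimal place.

SNR ≈ 6.02·N + 1.76 dB = 6.02·15 + 1.76 = 92.06 dB.

92.1 dB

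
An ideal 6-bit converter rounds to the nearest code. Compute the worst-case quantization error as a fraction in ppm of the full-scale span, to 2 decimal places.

Rounding → worst-case error = ½ LSB = V_FS/2^7, so 1e+06/128 = 7812.5 ppm of full scale.

7812.50 ppm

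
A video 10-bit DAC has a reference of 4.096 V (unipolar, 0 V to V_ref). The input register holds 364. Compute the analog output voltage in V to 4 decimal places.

1.4560 V

LSB = 4.096 V / 2^10 = 4.000 mV.
V_out = 0 + 364 × 0.004 V = 1.456 V.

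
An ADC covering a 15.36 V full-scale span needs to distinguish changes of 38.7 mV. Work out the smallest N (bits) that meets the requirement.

9 bits

Number of steps required ≥ 15.36 V / 38.7 mV = 396.90.
Need 2^N ≥ 396.90; 2^8 = 256, 2^9 = 512.
Minimum N = 9.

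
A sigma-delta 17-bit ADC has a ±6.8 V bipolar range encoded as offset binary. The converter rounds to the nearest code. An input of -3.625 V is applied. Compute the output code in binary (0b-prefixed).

Full-scale span = 13.6 V; LSB = 13.6/2^17 = 103.76 µV.
(-3.625 − (−6.8)) / 0.00010376 = 30599.529 LSBs.
Round → code 30600.
In binary (0b-prefixed): 0b111011110001000.

code 0b111011110001000 (decimal 30600)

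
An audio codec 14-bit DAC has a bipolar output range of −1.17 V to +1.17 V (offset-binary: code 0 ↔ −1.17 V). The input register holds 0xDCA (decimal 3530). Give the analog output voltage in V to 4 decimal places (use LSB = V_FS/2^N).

-0.6658 V

LSB = 2.34 V / 2^14 = 142.82 µV.
Code 0xDCA = 3530 decimal.
V_out = (−1.17) + 3530 × 0.000142822 V = -0.665837 V.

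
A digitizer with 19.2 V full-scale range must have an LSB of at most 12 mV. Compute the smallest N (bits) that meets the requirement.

11 bits

Number of steps required ≥ 19.2 V / 12 mV = 1600.00.
Need 2^N ≥ 1600.00; 2^10 = 1024, 2^11 = 2048.
Minimum N = 11.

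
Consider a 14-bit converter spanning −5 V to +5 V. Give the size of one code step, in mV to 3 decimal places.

Full-scale span = 10 V.
LSB = 10 / 2^14 = 10 / 16384 = 0.000610352 V = 0.610 mV.

0.610 mV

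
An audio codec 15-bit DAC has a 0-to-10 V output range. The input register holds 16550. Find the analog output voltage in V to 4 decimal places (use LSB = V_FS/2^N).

5.0507 V

LSB = 10 V / 2^15 = 305.18 µV.
V_out = 0 + 16550 × 0.000305176 V = 5.05066 V.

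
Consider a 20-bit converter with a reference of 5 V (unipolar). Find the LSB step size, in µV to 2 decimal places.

4.77 µV

Full-scale span = 5 V.
LSB = 5 / 2^20 = 5 / 1048576 = 4.76837e-06 V = 4.77 µV.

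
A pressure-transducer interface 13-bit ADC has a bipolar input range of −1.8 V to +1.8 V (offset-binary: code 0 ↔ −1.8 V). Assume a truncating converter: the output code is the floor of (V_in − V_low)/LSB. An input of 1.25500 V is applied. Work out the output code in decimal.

With 8192 levels over 3.6 V, one step is 439.45 µV.
(V_in − V_low)/LSB = (1.25500 − (−1.8)) / 0.000439453 = 6951.822.
So the output code is 6951.

code 6951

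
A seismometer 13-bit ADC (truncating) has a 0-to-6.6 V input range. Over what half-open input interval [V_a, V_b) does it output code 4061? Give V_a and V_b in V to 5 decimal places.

[3.27180 V, 3.27261 V)

LSB = 6.6/2^13 = 0.806 mV.
V_a = V_low + 4061·LSB = 3.2718 V; V_b = V_low + 4062·LSB = 3.27261 V.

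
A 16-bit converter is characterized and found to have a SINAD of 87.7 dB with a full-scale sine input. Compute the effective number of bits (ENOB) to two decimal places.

14.28 bits

ENOB = (SINAD − 1.76) / 6.02 = (87.7 − 1.76)/6.02 = 14.276.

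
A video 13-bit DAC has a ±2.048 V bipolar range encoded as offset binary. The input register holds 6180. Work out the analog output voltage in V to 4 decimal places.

LSB = 4.096 V / 2^13 = 0.500 mV.
V_out = (−2.048) + 6180 × 0.0005 V = 1.042 V.

1.0420 V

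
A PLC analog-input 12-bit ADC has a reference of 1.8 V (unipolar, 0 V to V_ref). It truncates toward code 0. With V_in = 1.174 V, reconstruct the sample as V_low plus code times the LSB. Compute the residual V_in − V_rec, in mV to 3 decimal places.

0.221 mV

Step size: 1.8 V ÷ 2^12 = 439.45 µV.
(1.174 − 0)/0.000439453 = 2671.5022; ⌊·⌋ gives code 2671.
V_rec = 0 + 2671·0.000439453 = 1.1737793 V.
Difference: 0.000220703 V → 0.221 mV.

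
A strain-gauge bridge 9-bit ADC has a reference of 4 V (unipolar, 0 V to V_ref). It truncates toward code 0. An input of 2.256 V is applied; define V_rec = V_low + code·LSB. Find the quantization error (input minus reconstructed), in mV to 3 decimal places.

LSB = 4/2^9 = 7.812 mV.
(2.256 − 0)/0.0078125 = 288.7680; ⌊·⌋ gives code 288.
Code 288 maps back to 0 + 288×0.0078125 V = 2.25 V.
Difference: 0.006 V → 6.000 mV.

6.000 mV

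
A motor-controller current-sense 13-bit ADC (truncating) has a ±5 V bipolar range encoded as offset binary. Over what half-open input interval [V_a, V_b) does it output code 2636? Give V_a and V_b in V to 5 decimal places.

[-1.78223 V, -1.78101 V)

LSB = 10/2^13 = 1.221 mV.
V_a = V_low + 2636·LSB = -1.78223 V; V_b = V_low + 2637·LSB = -1.78101 V.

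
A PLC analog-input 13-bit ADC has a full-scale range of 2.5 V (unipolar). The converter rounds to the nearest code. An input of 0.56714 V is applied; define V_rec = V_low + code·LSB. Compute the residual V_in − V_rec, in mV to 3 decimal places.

0.123 mV

Step size: 2.5 V ÷ 2^13 = 305.18 µV.
Scaled input = 1858.4044 LSBs, so code = 1858.
V_rec = 0 + 1858·0.000305176 = 0.5670166 V.
Difference: 0.000123398 V → 0.123 mV.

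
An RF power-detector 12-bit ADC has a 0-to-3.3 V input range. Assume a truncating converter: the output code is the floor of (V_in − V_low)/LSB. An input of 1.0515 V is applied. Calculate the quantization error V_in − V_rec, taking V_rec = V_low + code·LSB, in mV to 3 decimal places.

One LSB is 3.3 V / 4096 = 0.806 mV.
(V_in − V_low)/LSB = (1.0515 − 0)/0.000805664 = 1305.1345 → code 1305 (floor).
V_rec = 0 + 1305·0.000805664 = 1.0513916 V.
V_in − V_rec = 0.000108398 V = 0.108 mV.

0.108 mV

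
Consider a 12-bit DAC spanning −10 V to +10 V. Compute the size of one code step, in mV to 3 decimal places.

4.883 mV

Full-scale span = 20 V.
LSB = 20 / 2^12 = 20 / 4096 = 0.00488281 V = 4.883 mV.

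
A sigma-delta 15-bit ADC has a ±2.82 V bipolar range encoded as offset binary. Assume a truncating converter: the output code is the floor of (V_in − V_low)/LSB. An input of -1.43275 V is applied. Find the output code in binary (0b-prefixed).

code 0b1111101111011 (decimal 8059)

LSB = 5.64 V / 32768 = 172.12 µV.
(V_in − V_low)/LSB = (-1.43275 − (−2.82)) / 0.000172119 = 8059.824.
Floor → code 8059.
In binary (0b-prefixed): 0b1111101111011.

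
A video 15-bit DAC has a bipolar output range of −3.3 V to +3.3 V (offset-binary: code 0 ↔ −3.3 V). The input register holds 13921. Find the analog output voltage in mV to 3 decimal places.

LSB = 6.6 V / 2^15 = 201.42 µV.
V_out = (−3.3) + 13921 × 0.000201416 V = -0.496088 V.
= -496.088 mV.

-496.088 mV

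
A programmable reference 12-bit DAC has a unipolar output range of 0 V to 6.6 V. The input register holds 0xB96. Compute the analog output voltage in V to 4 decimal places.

4.7792 V

LSB = 6.6 V / 2^12 = 1.611 mV.
Code 0xB96 = 2966 decimal.
V_out = 0 + 2966 × 0.00161133 V = 4.7792 V.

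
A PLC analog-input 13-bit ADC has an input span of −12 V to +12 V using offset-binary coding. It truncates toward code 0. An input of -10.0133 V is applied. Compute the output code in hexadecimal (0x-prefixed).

LSB = 24 V / 8192 = 2.930 mV.
(V_in − V_low)/LSB = (-10.0133 − (−12)) / 0.00292969 = 678.127.
Floor → code 678.
In hexadecimal (0x-prefixed): 0x2A6.

code 0x2A6 (decimal 678)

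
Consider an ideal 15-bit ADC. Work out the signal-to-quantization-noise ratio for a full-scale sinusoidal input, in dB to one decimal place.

SNR ≈ 6.02·N + 1.76 dB = 6.02·15 + 1.76 = 92.06 dB.

92.1 dB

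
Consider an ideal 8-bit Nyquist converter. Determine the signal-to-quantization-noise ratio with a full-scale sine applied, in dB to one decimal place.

49.9 dB

SNR ≈ 6.02·N + 1.76 dB = 6.02·8 + 1.76 = 49.92 dB.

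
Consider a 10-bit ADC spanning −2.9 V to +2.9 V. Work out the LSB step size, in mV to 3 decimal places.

5.664 mV

Full-scale span = 5.8 V.
LSB = 5.8 / 2^10 = 5.8 / 1024 = 0.00566406 V = 5.664 mV.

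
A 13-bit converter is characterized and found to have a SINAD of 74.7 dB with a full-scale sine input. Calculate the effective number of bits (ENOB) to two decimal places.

12.12 bits

ENOB = (SINAD − 1.76) / 6.02 = (74.7 − 1.76)/6.02 = 12.116.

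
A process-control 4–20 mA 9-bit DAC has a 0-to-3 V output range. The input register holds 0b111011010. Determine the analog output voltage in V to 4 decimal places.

2.7773 V

LSB = 3 V / 2^9 = 5.859 mV.
Code 0b111011010 = 474 decimal.
V_out = 0 + 474 × 0.00585938 V = 2.77734 V.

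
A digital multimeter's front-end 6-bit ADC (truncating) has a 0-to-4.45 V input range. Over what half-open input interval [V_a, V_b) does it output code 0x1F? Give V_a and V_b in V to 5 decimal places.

[2.15547 V, 2.22500 V)

LSB = 4.45/2^6 = 69.531 mV.
Code 0x1F = 31 decimal.
V_a = V_low + 31·LSB = 2.15547 V; V_b = V_low + 32·LSB = 2.225 V.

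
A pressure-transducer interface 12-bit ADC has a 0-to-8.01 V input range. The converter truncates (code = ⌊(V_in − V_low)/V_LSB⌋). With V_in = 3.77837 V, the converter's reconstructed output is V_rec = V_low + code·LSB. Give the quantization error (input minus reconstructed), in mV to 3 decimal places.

0.216 mV

One LSB is 8.01 V / 4096 = 1.956 mV.
Scaled input = 1932.1103 LSBs, so code = 1932.
V_rec = 0 + 1932·0.00195557 = 3.7781543 V.
Error = 3.77837 − 3.7781543 = 0.000215703 V = 0.216 mV.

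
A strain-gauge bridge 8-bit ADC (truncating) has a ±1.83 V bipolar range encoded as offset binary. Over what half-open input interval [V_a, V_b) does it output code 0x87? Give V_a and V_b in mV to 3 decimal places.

LSB = 3.66/2^8 = 14.297 mV.
Code 0x87 = 135 decimal.
V_a = V_low + 135·LSB = 0.100078 V; V_b = V_low + 136·LSB = 0.114375 V.

[100.078 mV, 114.375 mV)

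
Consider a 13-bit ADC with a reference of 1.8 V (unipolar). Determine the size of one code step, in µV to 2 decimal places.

219.73 µV

Full-scale span = 1.8 V.
LSB = 1.8 / 2^13 = 1.8 / 8192 = 0.000219727 V = 219.73 µV.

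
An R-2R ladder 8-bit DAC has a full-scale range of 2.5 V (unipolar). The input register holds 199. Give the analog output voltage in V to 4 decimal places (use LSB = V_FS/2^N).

1.9434 V

LSB = 2.5 V / 2^8 = 9.766 mV.
V_out = 0 + 199 × 0.00976562 V = 1.94336 V.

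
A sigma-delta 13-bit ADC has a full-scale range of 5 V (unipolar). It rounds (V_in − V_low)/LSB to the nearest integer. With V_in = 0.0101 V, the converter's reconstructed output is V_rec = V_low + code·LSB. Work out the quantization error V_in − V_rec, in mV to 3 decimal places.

-0.276 mV

LSB = 5/2^13 = 0.610 mV.
Scaled input = 16.5478 LSBs, so code = 17.
Code 17 maps back to 0 + 17×0.000610352 V = 0.010375977 V.
Error = 0.0101 − 0.010375977 = -0.000275977 V = -0.276 mV.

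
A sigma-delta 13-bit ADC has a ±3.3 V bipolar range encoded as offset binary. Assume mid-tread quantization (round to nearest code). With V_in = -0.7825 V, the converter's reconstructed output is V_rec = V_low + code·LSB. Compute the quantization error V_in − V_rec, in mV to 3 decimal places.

-0.200 mV

Step size: 6.6 V ÷ 2^13 = 0.806 mV.
Scaled input = 3124.7515 LSBs, so code = 3125.
Reconstructed: -0.7822998 V.
Error = -0.7825 − (−0.7822998) = -0.000200195 V = -0.200 mV.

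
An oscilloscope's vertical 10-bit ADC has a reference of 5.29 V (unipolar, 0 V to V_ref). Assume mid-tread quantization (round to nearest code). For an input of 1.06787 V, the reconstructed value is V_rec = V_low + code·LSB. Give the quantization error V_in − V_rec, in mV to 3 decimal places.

One LSB is 5.29 V / 1024 = 5.166 mV.
(1.06787 − 0)/0.00516602 = 206.7106; round gives code 207.
V_rec = 0 + 207·0.00516602 = 1.0693652 V.
Difference: -0.00149523 V → -1.495 mV.

-1.495 mV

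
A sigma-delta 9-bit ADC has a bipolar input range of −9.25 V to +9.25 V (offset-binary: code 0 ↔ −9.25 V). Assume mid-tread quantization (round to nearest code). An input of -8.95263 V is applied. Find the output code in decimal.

code 8

With 512 levels over 18.5 V, one step is 36.133 mV.
(-8.95263 − (−9.25)) / 0.0361328 = 8.230 LSBs.
round(8.230) = 8.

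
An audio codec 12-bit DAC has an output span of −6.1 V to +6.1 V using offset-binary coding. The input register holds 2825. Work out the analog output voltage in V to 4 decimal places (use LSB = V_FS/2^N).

LSB = 12.2 V / 2^12 = 2.979 mV.
V_out = (−6.1) + 2825 × 0.00297852 V = 2.31431 V.

2.3143 V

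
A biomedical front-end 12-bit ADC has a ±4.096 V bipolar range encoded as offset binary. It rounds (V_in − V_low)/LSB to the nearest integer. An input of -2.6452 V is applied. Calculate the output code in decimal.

Full-scale span = 8.192 V; LSB = 8.192/2^12 = 2.000 mV.
Input sits at 725.400 steps above V_low.
So the output code is 725.

code 725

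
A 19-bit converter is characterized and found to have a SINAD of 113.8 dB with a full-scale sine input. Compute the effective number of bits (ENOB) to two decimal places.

ENOB = (SINAD − 1.76) / 6.02 = (113.8 − 1.76)/6.02 = 18.611.

18.61 bits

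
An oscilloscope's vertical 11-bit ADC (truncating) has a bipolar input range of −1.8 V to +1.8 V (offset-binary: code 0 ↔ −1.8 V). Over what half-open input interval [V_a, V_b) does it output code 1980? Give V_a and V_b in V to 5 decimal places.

[1.68047 V, 1.68223 V)

LSB = 3.6/2^11 = 1.758 mV.
V_a = V_low + 1980·LSB = 1.68047 V; V_b = V_low + 1981·LSB = 1.68223 V.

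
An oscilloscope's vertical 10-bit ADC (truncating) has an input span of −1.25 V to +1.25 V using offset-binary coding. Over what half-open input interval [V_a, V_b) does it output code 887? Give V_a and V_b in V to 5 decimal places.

[0.91553 V, 0.91797 V)

LSB = 2.5/2^10 = 2.441 mV.
V_a = V_low + 887·LSB = 0.915527 V; V_b = V_low + 888·LSB = 0.917969 V.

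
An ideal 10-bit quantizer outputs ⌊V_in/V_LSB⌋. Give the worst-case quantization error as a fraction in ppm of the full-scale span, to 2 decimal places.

Truncating → worst-case error = 1 LSB = V_FS/2^10, so 1e+06/1024 = 976.562 ppm of full scale.

976.56 ppm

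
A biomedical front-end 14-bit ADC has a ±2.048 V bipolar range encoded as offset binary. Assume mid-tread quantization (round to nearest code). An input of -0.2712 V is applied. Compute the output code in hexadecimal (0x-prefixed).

code 0x1BC3 (decimal 7107)

LSB = 4.096 V / 16384 = 250.00 µV.
(V_in − V_low)/LSB = (-0.2712 − (−2.048)) / 0.00025 = 7107.200.
Round → code 7107.
In hexadecimal (0x-prefixed): 0x1BC3.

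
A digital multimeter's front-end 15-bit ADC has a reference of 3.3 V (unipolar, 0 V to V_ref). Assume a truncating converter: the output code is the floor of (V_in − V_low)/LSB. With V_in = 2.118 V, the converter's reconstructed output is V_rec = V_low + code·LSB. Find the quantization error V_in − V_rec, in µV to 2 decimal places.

Step size: 3.3 V ÷ 2^15 = 100.71 µV.
(2.118 − 0)/0.000100708 = 21031.0982; ⌊·⌋ gives code 21031.
Reconstructed: 2.1179901 V.
V_in − V_rec = 9.8877e-06 V = 9.89 µV.

9.89 µV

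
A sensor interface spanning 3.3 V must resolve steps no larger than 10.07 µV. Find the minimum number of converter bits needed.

Number of steps required ≥ 3.3 V / 10.07 µV = 327706.06.
Need 2^N ≥ 327706.06; 2^18 = 262144, 2^19 = 524288.
Minimum N = 19.

19 bits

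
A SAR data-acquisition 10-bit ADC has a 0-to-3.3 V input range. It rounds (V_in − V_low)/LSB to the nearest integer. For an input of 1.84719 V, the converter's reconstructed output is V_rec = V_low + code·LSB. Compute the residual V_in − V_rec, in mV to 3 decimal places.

0.608 mV

LSB = 3.3/2^10 = 3.223 mV.
(1.84719 − 0)/0.00322266 = 573.1887; round gives code 573.
Code 573 maps back to 0 + 573×0.00322266 V = 1.846582 V.
Error = 1.84719 − 1.846582 = 0.000607969 V = 0.608 mV.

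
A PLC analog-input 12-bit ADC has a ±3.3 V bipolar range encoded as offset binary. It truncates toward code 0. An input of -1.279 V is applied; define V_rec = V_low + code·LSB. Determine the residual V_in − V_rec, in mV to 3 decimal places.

0.395 mV

Step size: 6.6 V ÷ 2^12 = 1.611 mV.
Scaled input = 1254.2448 LSBs, so code = 1254.
V_rec = (−3.3) + 1254·0.00161133 = -1.2793945 V.
Difference: 0.000394531 V → 0.395 mV.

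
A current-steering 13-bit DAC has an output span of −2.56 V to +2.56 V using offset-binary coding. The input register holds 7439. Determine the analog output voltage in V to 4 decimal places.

LSB = 5.12 V / 2^13 = 0.625 mV.
V_out = (−2.56) + 7439 × 0.000625 V = 2.08937 V.

2.0894 V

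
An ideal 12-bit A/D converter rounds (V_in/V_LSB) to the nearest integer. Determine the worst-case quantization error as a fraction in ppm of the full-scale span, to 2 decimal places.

Rounding → worst-case error = ½ LSB = V_FS/2^13, so 1e+06/8192 = 122.07 ppm of full scale.

122.07 ppm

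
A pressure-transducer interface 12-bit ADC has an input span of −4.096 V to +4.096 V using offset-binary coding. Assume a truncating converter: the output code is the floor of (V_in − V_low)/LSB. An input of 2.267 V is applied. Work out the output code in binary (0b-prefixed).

Full-scale span = 8.192 V; LSB = 8.192/2^12 = 2.000 mV.
(V_in − V_low)/LSB = (2.267 − (−4.096)) / 0.002 = 3181.500.
Floor → code 3181.
In binary (0b-prefixed): 0b110001101101.

code 0b110001101101 (decimal 3181)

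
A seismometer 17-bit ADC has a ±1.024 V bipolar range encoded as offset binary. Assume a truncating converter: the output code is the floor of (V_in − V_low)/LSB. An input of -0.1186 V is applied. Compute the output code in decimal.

With 131072 levels over 2.048 V, one step is 15.62 µV.
(-0.1186 − (−1.024)) / 1.5625e-05 = 57945.600 LSBs.
So the output code is 57945.

code 57945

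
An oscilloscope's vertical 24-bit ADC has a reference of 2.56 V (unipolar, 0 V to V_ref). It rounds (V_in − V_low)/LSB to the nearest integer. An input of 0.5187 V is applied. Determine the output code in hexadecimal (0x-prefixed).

Full-scale span = 2.56 V; LSB = 2.56/2^24 = 0.15 µV.
(0.5187 − 0) / 1.52588e-07 = 3399352.320 LSBs.
round(3399352.320) = 3399352.
In hexadecimal (0x-prefixed): 0x33DEB8.

code 0x33DEB8 (decimal 3399352)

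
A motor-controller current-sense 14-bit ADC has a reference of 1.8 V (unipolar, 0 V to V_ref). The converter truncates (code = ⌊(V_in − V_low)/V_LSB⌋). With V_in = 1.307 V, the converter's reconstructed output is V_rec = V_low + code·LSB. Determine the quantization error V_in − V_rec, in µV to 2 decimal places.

66.41 µV

One LSB is 1.8 V / 16384 = 109.86 µV.
(1.307 − 0)/0.000109863 = 11896.6044; ⌊·⌋ gives code 11896.
Code 11896 maps back to 0 + 11896×0.000109863 V = 1.3069336 V.
Error = 1.307 − 1.3069336 = 6.64063e-05 V = 66.41 µV.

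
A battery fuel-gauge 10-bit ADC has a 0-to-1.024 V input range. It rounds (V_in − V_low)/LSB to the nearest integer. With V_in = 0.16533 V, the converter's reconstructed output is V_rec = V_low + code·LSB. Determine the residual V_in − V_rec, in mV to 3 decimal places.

LSB = 1.024/2^10 = 1.000 mV.
(V_in − V_low)/LSB = (0.16533 − 0)/0.001 = 165.3300 → code 165 (round).
V_rec = 0 + 165·0.001 = 0.165 V.
Difference: 0.00033 V → 0.330 mV.

0.330 mV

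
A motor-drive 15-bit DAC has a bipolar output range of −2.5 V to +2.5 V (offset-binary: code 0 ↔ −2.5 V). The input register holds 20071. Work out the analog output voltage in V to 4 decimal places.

0.5626 V

LSB = 5 V / 2^15 = 152.59 µV.
V_out = (−2.5) + 20071 × 0.000152588 V = 0.562592 V.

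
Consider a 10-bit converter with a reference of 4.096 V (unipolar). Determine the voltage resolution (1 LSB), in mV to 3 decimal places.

Full-scale span = 4.096 V.
LSB = 4.096 / 2^10 = 4.096 / 1024 = 0.004 V = 4.000 mV.

4.000 mV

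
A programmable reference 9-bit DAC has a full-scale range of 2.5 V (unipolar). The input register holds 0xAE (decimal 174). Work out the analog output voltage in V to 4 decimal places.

LSB = 2.5 V / 2^9 = 4.883 mV.
Code 0xAE = 174 decimal.
V_out = 0 + 174 × 0.00488281 V = 0.849609 V.

0.8496 V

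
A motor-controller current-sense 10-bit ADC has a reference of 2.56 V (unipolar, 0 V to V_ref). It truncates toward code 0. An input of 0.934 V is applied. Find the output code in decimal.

code 373

LSB = 2.56 V / 1024 = 2.500 mV.
(V_in − V_low)/LSB = (0.934 − 0) / 0.0025 = 373.600.
So the output code is 373.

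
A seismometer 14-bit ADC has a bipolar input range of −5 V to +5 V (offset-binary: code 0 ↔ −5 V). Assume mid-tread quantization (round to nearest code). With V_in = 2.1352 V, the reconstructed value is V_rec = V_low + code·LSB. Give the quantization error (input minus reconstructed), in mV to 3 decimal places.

0.190 mV

Step size: 10 V ÷ 2^14 = 0.610 mV.
(V_in − V_low)/LSB = (2.1352 − (−5))/0.000610352 = 11690.3117 → code 11690 (round).
Code 11690 maps back to (−5) + 11690×0.000610352 V = 2.1350098 V.
Error = 2.1352 − 2.1350098 = 0.000190234 V = 0.190 mV.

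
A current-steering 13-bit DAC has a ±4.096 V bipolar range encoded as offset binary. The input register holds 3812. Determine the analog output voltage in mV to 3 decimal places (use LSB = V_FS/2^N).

LSB = 8.192 V / 2^13 = 1.000 mV.
V_out = (−4.096) + 3812 × 0.001 V = -0.284 V.
= -284.000 mV.

-284.000 mV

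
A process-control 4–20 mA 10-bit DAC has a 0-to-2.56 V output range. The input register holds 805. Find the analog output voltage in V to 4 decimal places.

LSB = 2.56 V / 2^10 = 2.500 mV.
V_out = 0 + 805 × 0.0025 V = 2.0125 V.

2.0125 V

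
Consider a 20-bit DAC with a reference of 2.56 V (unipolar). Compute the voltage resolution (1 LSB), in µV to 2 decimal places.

2.44 µV

Full-scale span = 2.56 V.
LSB = 2.56 / 2^20 = 2.56 / 1048576 = 2.44141e-06 V = 2.44 µV.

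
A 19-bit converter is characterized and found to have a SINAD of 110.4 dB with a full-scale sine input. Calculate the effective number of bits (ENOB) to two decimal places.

18.05 bits

ENOB = (SINAD − 1.76) / 6.02 = (110.4 − 1.76)/6.02 = 18.047.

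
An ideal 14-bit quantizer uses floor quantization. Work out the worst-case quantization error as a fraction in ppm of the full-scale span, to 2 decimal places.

Truncating → worst-case error = 1 LSB = V_FS/2^14, so 1e+06/16384 = 61.0352 ppm of full scale.

61.04 ppm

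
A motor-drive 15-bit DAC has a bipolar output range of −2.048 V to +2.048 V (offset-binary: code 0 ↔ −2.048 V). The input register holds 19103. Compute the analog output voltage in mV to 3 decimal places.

339.875 mV

LSB = 4.096 V / 2^15 = 125.00 µV.
V_out = (−2.048) + 19103 × 0.000125 V = 0.339875 V.
= 339.875 mV.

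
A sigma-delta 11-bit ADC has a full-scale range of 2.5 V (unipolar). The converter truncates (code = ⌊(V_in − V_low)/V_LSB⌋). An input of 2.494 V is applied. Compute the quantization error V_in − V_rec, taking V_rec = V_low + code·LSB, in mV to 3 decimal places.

LSB = 2.5/2^11 = 1.221 mV.
(V_in − V_low)/LSB = (2.494 − 0)/0.0012207 = 2043.0848 → code 2043 (floor).
V_rec = 0 + 2043·0.0012207 = 2.4938965 V.
Difference: 0.000103516 V → 0.104 mV.

0.104 mV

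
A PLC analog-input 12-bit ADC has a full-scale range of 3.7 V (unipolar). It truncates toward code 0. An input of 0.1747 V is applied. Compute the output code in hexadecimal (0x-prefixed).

code 0xC1 (decimal 193)

Full-scale span = 3.7 V; LSB = 3.7/2^12 = 0.903 mV.
(V_in − V_low)/LSB = (0.1747 − 0) / 0.00090332 = 193.398.
Floor → code 193.
In hexadecimal (0x-prefixed): 0xC1.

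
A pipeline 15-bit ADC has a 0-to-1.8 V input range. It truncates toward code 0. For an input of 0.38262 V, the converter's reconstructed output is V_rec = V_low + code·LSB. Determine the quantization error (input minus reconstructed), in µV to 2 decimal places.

21.12 µV

LSB = 1.8/2^15 = 54.93 µV.
(0.38262 − 0)/5.49316e-05 = 6965.3845; ⌊·⌋ gives code 6965.
Reconstructed: 0.38259888 V.
Difference: 2.1123e-05 V → 21.12 µV.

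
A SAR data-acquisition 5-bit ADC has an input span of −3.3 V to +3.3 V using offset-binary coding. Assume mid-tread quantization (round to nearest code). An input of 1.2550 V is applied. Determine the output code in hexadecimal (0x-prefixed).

code 0x16 (decimal 22)

With 32 levels over 6.6 V, one step is 206.250 mV.
(1.2550 − (−3.3)) / 0.20625 = 22.085 LSBs.
Round → code 22.
In hexadecimal (0x-prefixed): 0x16.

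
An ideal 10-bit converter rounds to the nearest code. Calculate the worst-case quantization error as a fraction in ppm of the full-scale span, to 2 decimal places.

Rounding → worst-case error = ½ LSB = V_FS/2^11, so 1e+06/2048 = 488.281 ppm of full scale.

488.28 ppm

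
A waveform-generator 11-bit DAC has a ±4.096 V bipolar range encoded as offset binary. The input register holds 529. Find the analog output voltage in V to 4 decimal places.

LSB = 8.192 V / 2^11 = 4.000 mV.
V_out = (−4.096) + 529 × 0.004 V = -1.98 V.

-1.9800 V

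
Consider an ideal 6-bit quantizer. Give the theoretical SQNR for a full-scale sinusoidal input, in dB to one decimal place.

SNR ≈ 6.02·N + 1.76 dB = 6.02·6 + 1.76 = 37.88 dB.

37.9 dB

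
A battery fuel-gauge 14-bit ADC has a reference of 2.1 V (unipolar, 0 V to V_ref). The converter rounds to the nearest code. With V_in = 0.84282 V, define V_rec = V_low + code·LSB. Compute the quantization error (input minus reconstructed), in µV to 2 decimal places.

-51.09 µV

One LSB is 2.1 V / 16384 = 128.17 µV.
Scaled input = 6575.6014 LSBs, so code = 6576.
V_rec = 0 + 6576·0.000128174 = 0.84287109 V.
V_in − V_rec = -5.10937e-05 V = -51.09 µV.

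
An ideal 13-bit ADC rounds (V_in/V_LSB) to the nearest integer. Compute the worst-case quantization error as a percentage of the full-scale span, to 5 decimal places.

Rounding → worst-case error = ½ LSB = V_FS/2^14, so 100/16384 = 0.00610352 % of full scale.

0.00610 %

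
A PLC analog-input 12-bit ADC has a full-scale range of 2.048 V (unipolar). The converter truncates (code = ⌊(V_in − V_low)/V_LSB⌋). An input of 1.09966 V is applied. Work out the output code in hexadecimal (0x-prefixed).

code 0x897 (decimal 2199)

LSB = 2.048 V / 4096 = 0.500 mV.
(1.09966 − 0) / 0.0005 = 2199.320 LSBs.
⌊·⌋(2199.320) = 2199.
In hexadecimal (0x-prefixed): 0x897.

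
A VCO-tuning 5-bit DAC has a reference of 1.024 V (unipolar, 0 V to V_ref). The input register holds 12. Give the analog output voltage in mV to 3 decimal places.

384.000 mV

LSB = 1.024 V / 2^5 = 32.000 mV.
V_out = 0 + 12 × 0.032 V = 0.384 V.
= 384.000 mV.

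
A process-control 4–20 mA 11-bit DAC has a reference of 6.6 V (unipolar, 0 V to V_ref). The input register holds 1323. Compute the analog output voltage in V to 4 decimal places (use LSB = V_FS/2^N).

LSB = 6.6 V / 2^11 = 3.223 mV.
V_out = 0 + 1323 × 0.00322266 V = 4.26357 V.

4.2636 V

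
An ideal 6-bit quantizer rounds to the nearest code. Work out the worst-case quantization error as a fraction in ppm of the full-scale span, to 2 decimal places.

7812.50 ppm

Rounding → worst-case error = ½ LSB = V_FS/2^7, so 1e+06/128 = 7812.5 ppm of full scale.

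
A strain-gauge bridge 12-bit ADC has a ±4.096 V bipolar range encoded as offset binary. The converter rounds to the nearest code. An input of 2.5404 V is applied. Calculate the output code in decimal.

With 4096 levels over 8.192 V, one step is 2.000 mV.
(2.5404 − (−4.096)) / 0.002 = 3318.200 LSBs.
So the output code is 3318.

code 3318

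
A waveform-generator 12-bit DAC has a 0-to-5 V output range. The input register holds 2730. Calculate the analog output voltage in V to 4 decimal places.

LSB = 5 V / 2^12 = 1.221 mV.
V_out = 0 + 2730 × 0.0012207 V = 3.33252 V.

3.3325 V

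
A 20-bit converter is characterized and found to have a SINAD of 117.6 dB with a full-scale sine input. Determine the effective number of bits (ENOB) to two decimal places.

ENOB = (SINAD − 1.76) / 6.02 = (117.6 − 1.76)/6.02 = 19.243.

19.24 bits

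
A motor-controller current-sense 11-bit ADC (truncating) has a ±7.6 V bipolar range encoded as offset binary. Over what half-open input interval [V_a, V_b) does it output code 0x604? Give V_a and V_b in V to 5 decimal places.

LSB = 15.2/2^11 = 7.422 mV.
Code 0x604 = 1540 decimal.
V_a = V_low + 1540·LSB = 3.82969 V; V_b = V_low + 1541·LSB = 3.83711 V.

[3.82969 V, 3.83711 V)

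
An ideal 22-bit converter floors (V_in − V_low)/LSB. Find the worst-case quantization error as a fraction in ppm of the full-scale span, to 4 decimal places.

0.2384 ppm

Truncating → worst-case error = 1 LSB = V_FS/2^22, so 1e+06/4194304 = 0.238419 ppm of full scale.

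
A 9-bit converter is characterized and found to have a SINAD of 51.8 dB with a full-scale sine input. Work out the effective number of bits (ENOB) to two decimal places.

ENOB = (SINAD − 1.76) / 6.02 = (51.8 − 1.76)/6.02 = 8.312.

8.31 bits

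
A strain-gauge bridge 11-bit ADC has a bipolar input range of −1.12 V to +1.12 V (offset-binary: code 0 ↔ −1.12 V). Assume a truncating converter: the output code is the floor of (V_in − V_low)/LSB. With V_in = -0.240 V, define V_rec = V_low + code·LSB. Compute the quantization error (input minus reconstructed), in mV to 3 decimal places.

One LSB is 2.24 V / 2048 = 1.094 mV.
(-0.240 − (−1.12))/0.00109375 = 804.5714; ⌊·⌋ gives code 804.
Code 804 maps back to (−1.12) + 804×0.00109375 V = -0.240625 V.
V_in − V_rec = 0.000625 V = 0.625 mV.

0.625 mV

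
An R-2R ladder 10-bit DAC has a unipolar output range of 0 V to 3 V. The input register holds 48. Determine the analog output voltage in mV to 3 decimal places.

140.625 mV

LSB = 3 V / 2^10 = 2.930 mV.
V_out = 0 + 48 × 0.00292969 V = 0.140625 V.
= 140.625 mV.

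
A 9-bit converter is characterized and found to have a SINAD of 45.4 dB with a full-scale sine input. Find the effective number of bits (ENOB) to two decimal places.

ENOB = (SINAD − 1.76) / 6.02 = (45.4 − 1.76)/6.02 = 7.249.

7.25 bits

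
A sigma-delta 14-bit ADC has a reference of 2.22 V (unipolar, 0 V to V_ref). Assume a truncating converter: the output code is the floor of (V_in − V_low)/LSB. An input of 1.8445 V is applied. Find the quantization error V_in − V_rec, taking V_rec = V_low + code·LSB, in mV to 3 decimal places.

0.101 mV

Step size: 2.22 V ÷ 2^14 = 135.50 µV.
Scaled input = 13612.7423 LSBs, so code = 13612.
V_rec = 0 + 13612·0.000135498 = 1.8443994 V.
Difference: 0.000100586 V → 0.101 mV.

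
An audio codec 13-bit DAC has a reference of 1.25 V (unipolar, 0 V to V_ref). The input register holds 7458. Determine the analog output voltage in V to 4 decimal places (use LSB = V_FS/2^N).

1.1380 V

LSB = 1.25 V / 2^13 = 152.59 µV.
V_out = 0 + 7458 × 0.000152588 V = 1.138 V.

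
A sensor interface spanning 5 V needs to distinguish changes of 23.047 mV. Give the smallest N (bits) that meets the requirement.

8 bits

Number of steps required ≥ 5 V / 23.047 mV = 216.95.
Need 2^N ≥ 216.95; 2^7 = 128, 2^8 = 256.
Minimum N = 8.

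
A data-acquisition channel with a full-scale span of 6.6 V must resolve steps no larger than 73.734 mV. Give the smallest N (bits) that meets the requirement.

7 bits

Number of steps required ≥ 6.6 V / 73.734 mV = 89.51.
Need 2^N ≥ 89.51; 2^6 = 64, 2^7 = 128.
Minimum N = 7.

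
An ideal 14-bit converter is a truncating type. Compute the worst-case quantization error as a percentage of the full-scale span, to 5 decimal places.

0.00610 %

Truncating → worst-case error = 1 LSB = V_FS/2^14, so 100/16384 = 0.00610352 % of full scale.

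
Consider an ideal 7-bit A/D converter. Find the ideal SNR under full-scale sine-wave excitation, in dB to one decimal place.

43.9 dB

SNR ≈ 6.02·N + 1.76 dB = 6.02·7 + 1.76 = 43.90 dB.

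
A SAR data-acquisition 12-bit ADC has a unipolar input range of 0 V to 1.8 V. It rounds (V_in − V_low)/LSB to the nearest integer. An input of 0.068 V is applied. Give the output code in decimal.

code 155

With 4096 levels over 1.8 V, one step is 439.45 µV.
(0.068 − 0) / 0.000439453 = 154.738 LSBs.
round(154.738) = 155.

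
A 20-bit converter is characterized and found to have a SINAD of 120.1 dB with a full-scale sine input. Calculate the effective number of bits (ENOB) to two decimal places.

19.66 bits

ENOB = (SINAD − 1.76) / 6.02 = (120.1 − 1.76)/6.02 = 19.658.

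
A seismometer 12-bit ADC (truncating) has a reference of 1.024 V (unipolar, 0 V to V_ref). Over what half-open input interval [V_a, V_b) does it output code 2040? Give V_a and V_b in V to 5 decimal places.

LSB = 1.024/2^12 = 250.00 µV.
V_a = V_low + 2040·LSB = 0.51 V; V_b = V_low + 2041·LSB = 0.51025 V.

[0.51000 V, 0.51025 V)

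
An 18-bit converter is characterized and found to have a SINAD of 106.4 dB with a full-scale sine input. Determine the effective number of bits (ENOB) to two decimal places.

ENOB = (SINAD − 1.76) / 6.02 = (106.4 − 1.76)/6.02 = 17.382.

17.38 bits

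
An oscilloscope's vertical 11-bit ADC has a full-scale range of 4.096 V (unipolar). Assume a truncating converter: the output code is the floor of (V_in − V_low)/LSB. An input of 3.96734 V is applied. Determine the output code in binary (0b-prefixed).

code 0b11110111111 (decimal 1983)

LSB = 4.096 V / 2048 = 2.000 mV.
Input sits at 1983.670 steps above V_low.
⌊·⌋(1983.670) = 1983.
In binary (0b-prefixed): 0b11110111111.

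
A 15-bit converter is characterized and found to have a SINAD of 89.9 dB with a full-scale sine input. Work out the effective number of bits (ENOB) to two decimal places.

ENOB = (SINAD − 1.76) / 6.02 = (89.9 − 1.76)/6.02 = 14.641.

14.64 bits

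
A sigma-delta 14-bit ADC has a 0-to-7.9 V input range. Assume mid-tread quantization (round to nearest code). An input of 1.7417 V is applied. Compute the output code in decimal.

Full-scale span = 7.9 V; LSB = 7.9/2^14 = 482.18 µV.
(V_in − V_low)/LSB = (1.7417 − 0) / 0.000482178 = 3612.154.
So the output code is 3612.

code 3612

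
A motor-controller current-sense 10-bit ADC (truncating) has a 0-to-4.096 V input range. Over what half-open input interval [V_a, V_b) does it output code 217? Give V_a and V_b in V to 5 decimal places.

[0.86800 V, 0.87200 V)

LSB = 4.096/2^10 = 4.000 mV.
V_a = V_low + 217·LSB = 0.868 V; V_b = V_low + 218·LSB = 0.872 V.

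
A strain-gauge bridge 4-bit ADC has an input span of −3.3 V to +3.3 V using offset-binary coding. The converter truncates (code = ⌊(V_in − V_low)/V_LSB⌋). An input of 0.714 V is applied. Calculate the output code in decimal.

code 9

With 16 levels over 6.6 V, one step is 412.500 mV.
(V_in − V_low)/LSB = (0.714 − (−3.3)) / 0.4125 = 9.731.
⌊·⌋(9.731) = 9.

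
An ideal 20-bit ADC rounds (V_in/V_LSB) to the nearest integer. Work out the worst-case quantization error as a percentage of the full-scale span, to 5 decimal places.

0.00005 %

Rounding → worst-case error = ½ LSB = V_FS/2^21, so 100/2097152 = 4.76837e-05 % of full scale.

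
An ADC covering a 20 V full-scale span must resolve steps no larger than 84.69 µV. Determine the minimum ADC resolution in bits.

18 bits

Number of steps required ≥ 20 V / 84.69 µV = 236155.39.
Need 2^N ≥ 236155.39; 2^17 = 131072, 2^18 = 262144.
Minimum N = 18.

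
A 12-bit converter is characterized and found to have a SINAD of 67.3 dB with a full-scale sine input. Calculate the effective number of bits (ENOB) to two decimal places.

10.89 bits

ENOB = (SINAD − 1.76) / 6.02 = (67.3 − 1.76)/6.02 = 10.887.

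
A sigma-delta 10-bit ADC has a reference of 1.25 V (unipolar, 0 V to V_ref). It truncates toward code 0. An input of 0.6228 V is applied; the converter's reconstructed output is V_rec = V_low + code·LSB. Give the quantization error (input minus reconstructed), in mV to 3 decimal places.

0.241 mV

LSB = 1.25/2^10 = 1.221 mV.
(V_in − V_low)/LSB = (0.6228 − 0)/0.0012207 = 510.1978 → code 510 (floor).
Reconstructed: 0.62255859 V.
Error = 0.6228 − 0.62255859 = 0.000241406 V = 0.241 mV.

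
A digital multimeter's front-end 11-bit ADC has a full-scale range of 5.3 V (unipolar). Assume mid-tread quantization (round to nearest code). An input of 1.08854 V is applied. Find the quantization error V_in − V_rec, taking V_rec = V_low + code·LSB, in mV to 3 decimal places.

LSB = 5.3/2^11 = 2.588 mV.
(1.08854 − 0)/0.00258789 = 420.6283; round gives code 421.
Reconstructed: 1.089502 V.
Error = 1.08854 − 1.089502 = -0.000961953 V = -0.962 mV.

-0.962 mV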